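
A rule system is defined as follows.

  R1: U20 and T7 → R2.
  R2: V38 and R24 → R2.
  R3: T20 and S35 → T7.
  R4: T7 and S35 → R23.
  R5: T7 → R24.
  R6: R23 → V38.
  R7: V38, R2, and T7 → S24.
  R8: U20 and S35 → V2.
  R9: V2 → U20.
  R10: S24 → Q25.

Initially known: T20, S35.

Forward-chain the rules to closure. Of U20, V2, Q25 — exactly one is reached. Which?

Q25

From T20 and S35, R3 gives T7.
T7 and S35 hold, so R23 follows (R4).
From T7, R5 gives R24.
From R23, R6 gives V38.
V38 and R24 hold, so R2 follows (R2).
From V38, R2, and T7, R7 gives S24.
From S24, R10 gives Q25.
V2 would need U20 and S35 (R8), but U20 is never established. U20 would need V2 (R9), but V2 is never established.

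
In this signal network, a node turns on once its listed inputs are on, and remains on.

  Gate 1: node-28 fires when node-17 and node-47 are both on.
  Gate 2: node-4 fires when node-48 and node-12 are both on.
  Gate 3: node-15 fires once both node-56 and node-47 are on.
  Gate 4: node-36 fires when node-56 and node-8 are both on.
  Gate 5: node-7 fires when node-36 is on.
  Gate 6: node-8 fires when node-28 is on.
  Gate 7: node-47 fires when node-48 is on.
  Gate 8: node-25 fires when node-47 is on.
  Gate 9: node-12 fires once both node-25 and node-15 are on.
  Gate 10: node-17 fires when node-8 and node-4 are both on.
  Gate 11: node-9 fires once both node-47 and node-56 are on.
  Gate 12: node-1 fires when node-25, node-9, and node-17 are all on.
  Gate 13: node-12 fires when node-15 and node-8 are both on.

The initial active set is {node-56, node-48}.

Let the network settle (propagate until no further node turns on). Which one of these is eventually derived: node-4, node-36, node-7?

node-4

node-48 is on, so node-47 fires (Gate 7).
Gate 3: node-56 and node-47 on → node-15 on.
node-47 is on, so node-25 fires (Gate 8).
Gate 9: node-25 and node-15 on → node-12 on.
node-48 and node-12 are on, so node-4 fires (Gate 2).
node-7 would need node-36 (Gate 5), but node-36 never turns on. node-36 would need node-56 and node-8 (Gate 4), but node-8 never turns on.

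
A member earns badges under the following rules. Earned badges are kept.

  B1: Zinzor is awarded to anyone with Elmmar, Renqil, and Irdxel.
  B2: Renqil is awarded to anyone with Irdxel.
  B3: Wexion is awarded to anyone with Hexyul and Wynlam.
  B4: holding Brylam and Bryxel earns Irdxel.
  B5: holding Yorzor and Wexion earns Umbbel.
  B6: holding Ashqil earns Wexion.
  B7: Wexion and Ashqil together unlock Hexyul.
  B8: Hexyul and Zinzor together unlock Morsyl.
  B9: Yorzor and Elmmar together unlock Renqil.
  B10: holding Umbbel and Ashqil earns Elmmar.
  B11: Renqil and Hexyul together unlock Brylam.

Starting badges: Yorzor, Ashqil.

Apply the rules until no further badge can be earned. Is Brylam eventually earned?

Yes

With Ashqil, Wexion is earned (B6).
With Wexion and Ashqil, Hexyul is earned (B7).
With Yorzor and Wexion, Umbbel is earned (B5).
With Umbbel and Ashqil, Elmmar is earned (B10).
With Yorzor and Elmmar, Renqil is earned (B9).
With Renqil and Hexyul, Brylam is earned (B11).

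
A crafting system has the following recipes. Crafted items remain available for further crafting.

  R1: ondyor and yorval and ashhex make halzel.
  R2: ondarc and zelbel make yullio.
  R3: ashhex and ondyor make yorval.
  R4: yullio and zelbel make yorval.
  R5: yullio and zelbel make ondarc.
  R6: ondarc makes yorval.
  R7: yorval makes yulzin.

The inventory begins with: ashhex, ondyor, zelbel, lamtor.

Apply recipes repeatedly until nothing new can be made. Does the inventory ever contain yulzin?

ashhex and ondyor → yorval (R3).
Using R7, yorval makes yulzin.

Yes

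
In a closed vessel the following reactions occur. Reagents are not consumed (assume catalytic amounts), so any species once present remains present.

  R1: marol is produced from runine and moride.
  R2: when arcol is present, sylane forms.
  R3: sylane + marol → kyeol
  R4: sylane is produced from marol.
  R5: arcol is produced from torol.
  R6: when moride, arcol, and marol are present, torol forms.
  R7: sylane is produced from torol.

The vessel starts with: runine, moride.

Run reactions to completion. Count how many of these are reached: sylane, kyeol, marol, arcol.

3

runine and moride present → marol forms (R1).
marol present → sylane forms (R4).
sylane and marol present → kyeol forms (R3).
sylane: reached.
kyeol: reached.
marol: reached.
arcol would need torol (R5), but torol never forms.
Reached: sylane, kyeol, and marol — 3 of the 4.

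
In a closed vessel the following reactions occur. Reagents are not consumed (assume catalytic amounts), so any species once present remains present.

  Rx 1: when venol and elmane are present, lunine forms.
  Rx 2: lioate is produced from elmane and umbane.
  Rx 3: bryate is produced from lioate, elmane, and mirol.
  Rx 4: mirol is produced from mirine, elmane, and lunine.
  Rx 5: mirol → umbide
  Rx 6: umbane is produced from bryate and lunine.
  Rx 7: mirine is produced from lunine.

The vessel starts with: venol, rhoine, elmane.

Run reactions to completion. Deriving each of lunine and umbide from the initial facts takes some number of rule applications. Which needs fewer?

lunine: venol and elmane present → lunine forms (Rx 1). [1 rule application]
umbide: venol and elmane present → lunine forms (Rx 1). lunine present → mirine forms (Rx 7). mirine, elmane, and lunine present → mirol forms (Rx 4). mirol present → umbide forms (Rx 5). [4 rule applications]
lunine needs fewer.

lunine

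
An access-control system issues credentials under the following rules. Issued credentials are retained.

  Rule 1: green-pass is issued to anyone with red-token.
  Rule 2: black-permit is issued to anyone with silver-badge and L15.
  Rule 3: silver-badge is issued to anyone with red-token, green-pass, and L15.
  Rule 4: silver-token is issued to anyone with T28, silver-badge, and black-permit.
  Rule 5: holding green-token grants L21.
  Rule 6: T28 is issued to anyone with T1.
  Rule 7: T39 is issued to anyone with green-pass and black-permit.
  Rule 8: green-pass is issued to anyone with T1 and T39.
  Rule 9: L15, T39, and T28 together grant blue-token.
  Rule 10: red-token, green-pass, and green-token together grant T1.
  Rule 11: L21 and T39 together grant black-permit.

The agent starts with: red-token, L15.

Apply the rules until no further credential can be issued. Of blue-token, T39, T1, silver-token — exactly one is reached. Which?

Holding red-token grants green-pass (Rule 1).
Holding red-token, green-pass, and L15 grants silver-badge (Rule 3).
Holding silver-badge and L15 grants black-permit (Rule 2).
Holding green-pass and black-permit grants T39 (Rule 7).
silver-token would need T28, silver-badge, and black-permit (Rule 4), but T28 is never granted. blue-token would need L15, T39, and T28 (Rule 9), but T28 is never granted. T1 would need red-token, green-pass, and green-token (Rule 10), but green-token is never granted.

T39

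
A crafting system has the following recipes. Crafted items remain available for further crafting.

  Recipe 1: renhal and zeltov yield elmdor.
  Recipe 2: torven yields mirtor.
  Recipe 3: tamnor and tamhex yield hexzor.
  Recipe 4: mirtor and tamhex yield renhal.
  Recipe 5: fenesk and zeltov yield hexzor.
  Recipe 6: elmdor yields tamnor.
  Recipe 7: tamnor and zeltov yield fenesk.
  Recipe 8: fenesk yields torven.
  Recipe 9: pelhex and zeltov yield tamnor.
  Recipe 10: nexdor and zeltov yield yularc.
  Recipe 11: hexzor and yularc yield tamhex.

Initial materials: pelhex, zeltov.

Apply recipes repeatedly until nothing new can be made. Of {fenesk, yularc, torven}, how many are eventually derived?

Using Recipe 9, pelhex and zeltov make tamnor.
tamnor and zeltov → fenesk (Recipe 7).
fenesk → torven (Recipe 8).
fenesk: reached.
yularc would need nexdor and zeltov (Recipe 10), but nexdor is never obtained.
torven: reached.
Reached: fenesk and torven — 2 of the 3.

2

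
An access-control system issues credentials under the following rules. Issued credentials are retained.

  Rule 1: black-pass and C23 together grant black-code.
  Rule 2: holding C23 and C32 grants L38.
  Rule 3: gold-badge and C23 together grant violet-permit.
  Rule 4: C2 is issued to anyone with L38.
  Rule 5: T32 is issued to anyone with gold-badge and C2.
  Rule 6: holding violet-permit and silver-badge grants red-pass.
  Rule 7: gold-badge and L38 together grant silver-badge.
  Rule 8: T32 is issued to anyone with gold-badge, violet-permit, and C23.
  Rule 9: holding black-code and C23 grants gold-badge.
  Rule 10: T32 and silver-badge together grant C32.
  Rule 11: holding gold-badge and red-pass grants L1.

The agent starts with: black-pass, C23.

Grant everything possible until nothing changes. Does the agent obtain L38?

L38 would need C23 and C32 (Rule 2), but C32 is never granted.

No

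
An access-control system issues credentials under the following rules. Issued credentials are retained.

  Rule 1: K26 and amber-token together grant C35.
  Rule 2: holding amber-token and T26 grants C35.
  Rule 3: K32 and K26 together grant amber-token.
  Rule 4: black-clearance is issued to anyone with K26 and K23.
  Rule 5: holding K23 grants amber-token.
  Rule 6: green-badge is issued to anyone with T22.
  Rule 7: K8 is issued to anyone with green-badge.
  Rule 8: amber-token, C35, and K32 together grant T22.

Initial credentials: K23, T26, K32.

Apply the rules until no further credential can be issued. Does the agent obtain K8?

Yes

Holding K23 grants amber-token (Rule 5).
Holding amber-token and T26 grants C35 (Rule 2).
Holding amber-token, C35, and K32 grants T22 (Rule 8).
Holding T22 grants green-badge (Rule 6).
Holding green-badge grants K8 (Rule 7).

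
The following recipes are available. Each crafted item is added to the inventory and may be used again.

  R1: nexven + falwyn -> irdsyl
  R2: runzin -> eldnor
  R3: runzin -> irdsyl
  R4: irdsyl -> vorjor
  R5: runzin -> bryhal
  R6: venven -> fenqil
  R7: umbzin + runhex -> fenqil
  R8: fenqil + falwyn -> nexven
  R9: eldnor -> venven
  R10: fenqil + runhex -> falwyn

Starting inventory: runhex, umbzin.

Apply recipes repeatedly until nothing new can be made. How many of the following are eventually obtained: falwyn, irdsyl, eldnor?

2

Using R7, umbzin and runhex make fenqil.
fenqil + runhex -> falwyn (R10).
Using R8, fenqil and falwyn make nexven.
nexven + falwyn -> irdsyl (R1).
falwyn: reached.
irdsyl: reached.
eldnor would need runzin (R2), but runzin is never obtained.
Reached: falwyn and irdsyl — 2 of the 3.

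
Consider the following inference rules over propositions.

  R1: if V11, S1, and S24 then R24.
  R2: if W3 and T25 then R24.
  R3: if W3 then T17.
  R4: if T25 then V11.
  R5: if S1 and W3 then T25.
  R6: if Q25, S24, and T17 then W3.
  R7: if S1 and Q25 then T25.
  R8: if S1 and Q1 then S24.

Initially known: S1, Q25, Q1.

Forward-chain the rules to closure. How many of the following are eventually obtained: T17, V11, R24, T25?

3

From S1 and Q25, R7 gives T25.
S1 and Q1 hold, so S24 follows (R8).
From T25, R4 gives V11.
From V11, S1, and S24, R1 gives R24.
T17 would need W3 (R3), but W3 is never established.
V11: reached.
R24: reached.
T25: reached.
Reached: V11, R24, and T25 — 3 of the 4.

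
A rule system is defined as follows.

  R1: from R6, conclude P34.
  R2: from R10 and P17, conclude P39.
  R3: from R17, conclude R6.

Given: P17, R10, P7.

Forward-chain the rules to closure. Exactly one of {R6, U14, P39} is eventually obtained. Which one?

P39

R10 and P17 hold, so P39 follows (R2).
No rule produces U14, and it is not given. R6 would need R17 (R3), but R17 is never established.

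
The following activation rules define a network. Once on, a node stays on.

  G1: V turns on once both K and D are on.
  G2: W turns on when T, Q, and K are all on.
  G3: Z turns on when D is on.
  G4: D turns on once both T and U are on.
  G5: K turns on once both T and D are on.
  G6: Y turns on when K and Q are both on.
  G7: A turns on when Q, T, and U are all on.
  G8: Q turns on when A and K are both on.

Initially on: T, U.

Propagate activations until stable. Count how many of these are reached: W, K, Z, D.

3

G4: T and U on → D on.
G3: D on → Z on.
G5: T and D on → K on.
W would need T, Q, and K (G2), but Q never turns on.
K: reached.
Z: reached.
D: reached.
Reached: K, Z, and D — 3 of the 4.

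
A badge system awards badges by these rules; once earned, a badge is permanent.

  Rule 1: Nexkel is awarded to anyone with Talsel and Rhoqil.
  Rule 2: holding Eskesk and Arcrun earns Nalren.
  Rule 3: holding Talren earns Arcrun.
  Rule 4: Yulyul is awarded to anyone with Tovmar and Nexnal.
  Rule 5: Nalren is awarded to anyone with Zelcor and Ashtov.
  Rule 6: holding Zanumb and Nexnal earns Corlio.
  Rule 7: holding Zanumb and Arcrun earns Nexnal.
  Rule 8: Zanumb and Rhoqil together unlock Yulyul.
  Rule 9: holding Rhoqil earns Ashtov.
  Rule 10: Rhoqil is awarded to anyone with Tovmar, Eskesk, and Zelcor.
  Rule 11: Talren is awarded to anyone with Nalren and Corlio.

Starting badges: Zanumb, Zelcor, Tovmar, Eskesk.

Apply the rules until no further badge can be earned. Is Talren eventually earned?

No

Talren would need Nalren and Corlio (Rule 11), but Corlio is never earned.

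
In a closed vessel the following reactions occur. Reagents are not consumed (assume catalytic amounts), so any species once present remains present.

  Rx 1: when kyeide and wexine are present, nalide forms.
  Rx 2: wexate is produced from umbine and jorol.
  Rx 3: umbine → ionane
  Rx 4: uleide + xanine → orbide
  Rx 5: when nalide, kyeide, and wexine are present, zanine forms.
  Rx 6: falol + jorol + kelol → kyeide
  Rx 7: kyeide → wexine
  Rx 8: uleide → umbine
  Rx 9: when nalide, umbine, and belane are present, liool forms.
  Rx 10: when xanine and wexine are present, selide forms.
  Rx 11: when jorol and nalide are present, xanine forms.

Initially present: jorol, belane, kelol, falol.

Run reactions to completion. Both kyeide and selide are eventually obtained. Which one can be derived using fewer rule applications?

kyeide: falol, jorol, and kelol present → kyeide forms (Rx 6). [1 rule application]
selide: falol, jorol, and kelol present → kyeide forms (Rx 6). kyeide present → wexine forms (Rx 7). kyeide and wexine present → nalide forms (Rx 1). jorol and nalide present → xanine forms (Rx 11). xanine and wexine present → selide forms (Rx 10). [5 rule applications]
kyeide needs fewer.

kyeide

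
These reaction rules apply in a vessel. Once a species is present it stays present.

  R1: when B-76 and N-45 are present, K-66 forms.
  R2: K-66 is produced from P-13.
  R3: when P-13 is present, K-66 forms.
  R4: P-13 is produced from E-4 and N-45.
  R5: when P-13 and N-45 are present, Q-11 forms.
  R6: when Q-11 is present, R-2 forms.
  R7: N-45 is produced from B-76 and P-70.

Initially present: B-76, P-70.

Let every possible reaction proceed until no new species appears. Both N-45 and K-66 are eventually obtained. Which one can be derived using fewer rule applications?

N-45: B-76 and P-70 present → N-45 forms (R7). [1 rule application]
K-66: B-76 and P-70 present → N-45 forms (R7). B-76 and N-45 present → K-66 forms (R1). [2 rule applications]
N-45 needs fewer.

N-45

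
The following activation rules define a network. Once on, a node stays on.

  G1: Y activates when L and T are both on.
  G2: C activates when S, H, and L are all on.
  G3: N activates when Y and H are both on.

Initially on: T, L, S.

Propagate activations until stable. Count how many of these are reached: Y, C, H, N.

1

G1: L and T on → Y on.
Y: reached.
C would need S, H, and L (G2), but H never turns on.
No rule produces H, and it is not given.
N would need Y and H (G3), but H never turns on.
Reached: Y — 1 of the 4.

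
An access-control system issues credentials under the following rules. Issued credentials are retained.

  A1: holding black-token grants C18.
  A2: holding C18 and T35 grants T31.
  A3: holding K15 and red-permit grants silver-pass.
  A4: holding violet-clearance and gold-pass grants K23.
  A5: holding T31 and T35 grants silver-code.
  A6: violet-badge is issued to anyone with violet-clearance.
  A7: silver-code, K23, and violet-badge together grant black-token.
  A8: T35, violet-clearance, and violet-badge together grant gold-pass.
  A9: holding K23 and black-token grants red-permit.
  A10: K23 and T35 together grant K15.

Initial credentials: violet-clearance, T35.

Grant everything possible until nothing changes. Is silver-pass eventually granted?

silver-pass would need K15 and red-permit (A3), but red-permit is never granted.

No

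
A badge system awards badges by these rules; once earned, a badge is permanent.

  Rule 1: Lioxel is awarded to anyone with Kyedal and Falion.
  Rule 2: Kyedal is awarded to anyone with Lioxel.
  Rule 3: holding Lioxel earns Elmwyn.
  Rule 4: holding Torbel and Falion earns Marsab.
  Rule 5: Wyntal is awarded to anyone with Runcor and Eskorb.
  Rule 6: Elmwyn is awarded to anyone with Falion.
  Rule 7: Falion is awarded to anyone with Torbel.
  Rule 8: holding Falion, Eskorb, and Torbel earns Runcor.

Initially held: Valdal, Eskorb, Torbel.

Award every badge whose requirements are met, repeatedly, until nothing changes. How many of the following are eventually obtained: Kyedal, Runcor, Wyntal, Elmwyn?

With Torbel, Falion is earned (Rule 7).
With Falion, Eskorb, and Torbel, Runcor is earned (Rule 8).
With Falion, Elmwyn is earned (Rule 6).
With Runcor and Eskorb, Wyntal is earned (Rule 5).
Kyedal would need Lioxel (Rule 2), but Lioxel is never earned.
Runcor: reached.
Wyntal: reached.
Elmwyn: reached.
Reached: Runcor, Wyntal, and Elmwyn — 3 of the 4.

3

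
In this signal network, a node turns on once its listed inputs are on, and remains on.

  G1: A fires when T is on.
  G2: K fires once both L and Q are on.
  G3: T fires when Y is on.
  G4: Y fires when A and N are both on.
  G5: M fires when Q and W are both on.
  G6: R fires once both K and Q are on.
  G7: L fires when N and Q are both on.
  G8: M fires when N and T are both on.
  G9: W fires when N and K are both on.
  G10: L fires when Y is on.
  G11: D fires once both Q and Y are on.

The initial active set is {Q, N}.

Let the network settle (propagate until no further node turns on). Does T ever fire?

T would need Y (G3), but Y never turns on.

No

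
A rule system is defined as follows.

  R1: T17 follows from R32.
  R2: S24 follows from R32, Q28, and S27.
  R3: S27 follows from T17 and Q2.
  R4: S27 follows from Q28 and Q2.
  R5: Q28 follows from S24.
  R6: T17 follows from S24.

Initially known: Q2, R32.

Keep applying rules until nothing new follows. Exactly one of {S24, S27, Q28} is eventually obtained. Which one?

S27

From R32, R1 gives T17.
From T17 and Q2, R3 gives S27.
S24 would need R32, Q28, and S27 (R2), but Q28 is never established. Q28 would need S24 (R5), but S24 is never established.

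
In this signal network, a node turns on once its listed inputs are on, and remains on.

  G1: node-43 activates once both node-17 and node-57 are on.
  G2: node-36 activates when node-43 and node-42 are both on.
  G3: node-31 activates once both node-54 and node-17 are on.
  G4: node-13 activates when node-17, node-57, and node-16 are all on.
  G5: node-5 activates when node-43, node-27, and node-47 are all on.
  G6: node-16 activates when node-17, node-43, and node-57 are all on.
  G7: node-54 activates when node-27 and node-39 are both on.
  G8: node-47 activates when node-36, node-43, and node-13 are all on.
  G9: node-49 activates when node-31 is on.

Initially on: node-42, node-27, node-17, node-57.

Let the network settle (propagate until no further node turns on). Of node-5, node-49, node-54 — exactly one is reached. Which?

node-5

G1: node-17 and node-57 on → node-43 on.
node-43 and node-42 are on, so node-36 activates (G2).
node-17, node-43, and node-57 are on, so node-16 activates (G6).
node-17, node-57, and node-16 are on, so node-13 activates (G4).
G8: node-36, node-43, and node-13 on → node-47 on.
node-43, node-27, and node-47 are on, so node-5 activates (G5).
node-49 would need node-31 (G9), but node-31 never turns on. node-54 would need node-27 and node-39 (G7), but node-39 never turns on.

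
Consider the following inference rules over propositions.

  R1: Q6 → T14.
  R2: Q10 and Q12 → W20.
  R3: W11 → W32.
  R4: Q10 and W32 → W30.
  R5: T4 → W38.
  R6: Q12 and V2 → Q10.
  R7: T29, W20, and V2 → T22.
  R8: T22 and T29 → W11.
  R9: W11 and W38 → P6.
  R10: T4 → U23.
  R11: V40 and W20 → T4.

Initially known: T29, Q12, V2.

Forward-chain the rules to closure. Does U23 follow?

U23 would need T4 (R10), but T4 is never established.

No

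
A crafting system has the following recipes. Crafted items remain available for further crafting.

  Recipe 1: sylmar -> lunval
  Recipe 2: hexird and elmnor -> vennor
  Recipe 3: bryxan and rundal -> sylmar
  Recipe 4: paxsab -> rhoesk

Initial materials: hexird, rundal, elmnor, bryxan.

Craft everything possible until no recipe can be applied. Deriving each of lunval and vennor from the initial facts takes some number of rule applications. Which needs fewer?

vennor

vennor: Using Recipe 2, hexird and elmnor make vennor. [1 rule application]
lunval: bryxan and rundal -> sylmar (Recipe 3). Using Recipe 1, sylmar makes lunval. [2 rule applications]
vennor needs fewer.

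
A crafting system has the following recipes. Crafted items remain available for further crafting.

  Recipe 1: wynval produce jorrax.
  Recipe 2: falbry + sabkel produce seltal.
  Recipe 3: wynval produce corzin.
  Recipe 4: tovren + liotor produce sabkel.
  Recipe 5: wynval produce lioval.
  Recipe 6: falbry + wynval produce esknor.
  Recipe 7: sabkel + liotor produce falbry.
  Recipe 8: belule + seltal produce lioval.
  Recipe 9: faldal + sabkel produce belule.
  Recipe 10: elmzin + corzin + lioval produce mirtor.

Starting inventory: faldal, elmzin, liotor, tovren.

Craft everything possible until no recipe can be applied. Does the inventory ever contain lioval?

Yes

tovren + liotor → sabkel (Recipe 4).
sabkel + liotor → falbry (Recipe 7).
faldal + sabkel → belule (Recipe 9).
falbry + sabkel → seltal (Recipe 2).
Using Recipe 8, belule and seltal make lioval.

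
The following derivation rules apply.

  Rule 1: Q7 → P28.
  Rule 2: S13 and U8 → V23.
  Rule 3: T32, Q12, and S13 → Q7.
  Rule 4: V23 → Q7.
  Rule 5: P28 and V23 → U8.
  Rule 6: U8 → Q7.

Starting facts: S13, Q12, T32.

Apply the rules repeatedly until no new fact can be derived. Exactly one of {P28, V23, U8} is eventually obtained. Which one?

From T32, Q12, and S13, Rule 3 gives Q7.
From Q7, Rule 1 gives P28.
U8 would need P28 and V23 (Rule 5), but V23 is never established. V23 would need S13 and U8 (Rule 2), but U8 is never established.

P28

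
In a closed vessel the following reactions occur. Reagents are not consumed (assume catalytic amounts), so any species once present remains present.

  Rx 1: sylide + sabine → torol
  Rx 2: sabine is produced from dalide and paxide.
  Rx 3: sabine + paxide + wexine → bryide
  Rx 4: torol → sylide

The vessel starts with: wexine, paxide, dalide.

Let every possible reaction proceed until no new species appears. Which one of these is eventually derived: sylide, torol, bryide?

dalide and paxide present → sabine forms (Rx 2).
sabine, paxide, and wexine present → bryide forms (Rx 3).
sylide would need torol (Rx 4), but torol never forms. torol would need sylide and sabine (Rx 1), but sylide never forms.

bryide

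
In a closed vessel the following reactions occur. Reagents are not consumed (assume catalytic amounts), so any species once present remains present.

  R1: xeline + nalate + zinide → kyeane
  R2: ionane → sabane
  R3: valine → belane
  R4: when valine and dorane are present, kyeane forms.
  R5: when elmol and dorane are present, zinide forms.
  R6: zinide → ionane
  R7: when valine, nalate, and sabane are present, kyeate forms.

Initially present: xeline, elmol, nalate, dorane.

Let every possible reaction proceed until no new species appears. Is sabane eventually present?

elmol and dorane present → zinide forms (R5).
zinide present → ionane forms (R6).
ionane present → sabane forms (R2).

Yes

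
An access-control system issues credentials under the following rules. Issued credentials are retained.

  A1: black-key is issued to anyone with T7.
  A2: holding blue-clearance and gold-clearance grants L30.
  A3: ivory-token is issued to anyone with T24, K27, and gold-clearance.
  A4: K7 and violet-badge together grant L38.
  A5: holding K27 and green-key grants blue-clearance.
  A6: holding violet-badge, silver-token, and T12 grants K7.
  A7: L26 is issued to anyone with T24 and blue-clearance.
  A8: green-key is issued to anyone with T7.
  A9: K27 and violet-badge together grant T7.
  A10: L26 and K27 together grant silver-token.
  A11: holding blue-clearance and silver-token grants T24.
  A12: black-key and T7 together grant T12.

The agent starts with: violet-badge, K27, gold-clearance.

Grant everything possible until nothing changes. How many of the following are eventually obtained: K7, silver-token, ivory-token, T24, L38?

K7 would need violet-badge, silver-token, and T12 (A6), but silver-token is never granted.
silver-token would need L26 and K27 (A10), but L26 is never granted.
ivory-token would need T24, K27, and gold-clearance (A3), but T24 is never granted.
T24 would need blue-clearance and silver-token (A11), but silver-token is never granted.
L38 would need K7 and violet-badge (A4), but K7 is never granted.
None of the 5 are reached.

0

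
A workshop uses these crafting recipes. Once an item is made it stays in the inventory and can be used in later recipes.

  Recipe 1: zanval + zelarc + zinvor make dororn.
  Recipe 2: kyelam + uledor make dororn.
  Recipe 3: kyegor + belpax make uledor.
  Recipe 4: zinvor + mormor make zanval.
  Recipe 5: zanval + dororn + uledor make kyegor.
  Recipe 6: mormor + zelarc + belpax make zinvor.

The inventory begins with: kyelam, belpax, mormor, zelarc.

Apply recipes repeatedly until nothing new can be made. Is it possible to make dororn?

Yes

Using Recipe 6, mormor, zelarc, and belpax make zinvor.
Using Recipe 4, zinvor and mormor make zanval.
zanval + zelarc + zinvor → dororn (Recipe 1).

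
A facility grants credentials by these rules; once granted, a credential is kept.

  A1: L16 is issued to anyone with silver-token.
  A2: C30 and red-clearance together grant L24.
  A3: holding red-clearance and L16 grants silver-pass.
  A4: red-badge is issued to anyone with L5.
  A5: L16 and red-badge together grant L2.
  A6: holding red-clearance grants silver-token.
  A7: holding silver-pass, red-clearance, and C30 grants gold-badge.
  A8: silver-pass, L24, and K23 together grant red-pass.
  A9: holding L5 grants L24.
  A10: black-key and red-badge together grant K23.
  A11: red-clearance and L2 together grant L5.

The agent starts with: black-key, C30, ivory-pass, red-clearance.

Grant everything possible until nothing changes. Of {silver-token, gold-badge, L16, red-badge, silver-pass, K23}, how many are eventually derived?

Holding red-clearance grants silver-token (A6).
Holding silver-token grants L16 (A1).
Holding red-clearance and L16 grants silver-pass (A3).
Holding silver-pass, red-clearance, and C30 grants gold-badge (A7).
silver-token: reached.
gold-badge: reached.
L16: reached.
red-badge would need L5 (A4), but L5 is never granted.
silver-pass: reached.
K23 would need black-key and red-badge (A10), but red-badge is never granted.
Reached: silver-token, gold-badge, L16, and silver-pass — 4 of the 6.

4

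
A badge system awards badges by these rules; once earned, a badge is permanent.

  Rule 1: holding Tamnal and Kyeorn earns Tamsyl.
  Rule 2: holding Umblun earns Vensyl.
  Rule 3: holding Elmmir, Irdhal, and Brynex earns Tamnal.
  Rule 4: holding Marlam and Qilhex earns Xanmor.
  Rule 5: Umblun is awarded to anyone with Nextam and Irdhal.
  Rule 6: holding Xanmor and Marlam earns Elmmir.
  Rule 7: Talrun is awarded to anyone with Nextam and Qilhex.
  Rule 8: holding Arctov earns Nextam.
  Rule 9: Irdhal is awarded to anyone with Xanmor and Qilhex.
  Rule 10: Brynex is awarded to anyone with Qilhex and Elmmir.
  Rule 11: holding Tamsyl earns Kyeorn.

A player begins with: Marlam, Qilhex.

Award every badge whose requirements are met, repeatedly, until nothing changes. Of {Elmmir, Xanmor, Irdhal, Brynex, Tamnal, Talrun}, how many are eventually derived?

With Marlam and Qilhex, Xanmor is earned (Rule 4).
With Xanmor and Qilhex, Irdhal is earned (Rule 9).
With Xanmor and Marlam, Elmmir is earned (Rule 6).
With Qilhex and Elmmir, Brynex is earned (Rule 10).
With Elmmir, Irdhal, and Brynex, Tamnal is earned (Rule 3).
Elmmir: reached.
Xanmor: reached.
Irdhal: reached.
Brynex: reached.
Tamnal: reached.
Talrun would need Nextam and Qilhex (Rule 7), but Nextam is never earned.
Reached: Elmmir, Xanmor, Irdhal, Brynex, and Tamnal — 5 of the 6.

5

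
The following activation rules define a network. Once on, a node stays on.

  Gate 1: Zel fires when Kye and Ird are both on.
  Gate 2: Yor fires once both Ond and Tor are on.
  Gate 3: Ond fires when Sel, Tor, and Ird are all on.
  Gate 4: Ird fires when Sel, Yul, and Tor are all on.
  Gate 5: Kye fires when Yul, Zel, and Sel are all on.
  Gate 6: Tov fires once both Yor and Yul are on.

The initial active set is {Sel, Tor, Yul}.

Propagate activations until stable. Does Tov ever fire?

Gate 4: Sel, Yul, and Tor on → Ird on.
Sel, Tor, and Ird are on, so Ond fires (Gate 3).
Ond and Tor are on, so Yor fires (Gate 2).
Yor and Yul are on, so Tov fires (Gate 6).

Yes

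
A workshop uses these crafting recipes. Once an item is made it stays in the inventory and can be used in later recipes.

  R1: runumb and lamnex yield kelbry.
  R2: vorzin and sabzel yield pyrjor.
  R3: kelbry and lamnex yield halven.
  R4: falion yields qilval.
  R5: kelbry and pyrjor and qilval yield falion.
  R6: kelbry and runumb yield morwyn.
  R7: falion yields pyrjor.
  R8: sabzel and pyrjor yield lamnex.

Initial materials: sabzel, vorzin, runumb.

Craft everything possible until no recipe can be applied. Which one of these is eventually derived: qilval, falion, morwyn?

vorzin and sabzel → pyrjor (R2).
sabzel and pyrjor → lamnex (R8).
Using R1, runumb and lamnex make kelbry.
kelbry and runumb → morwyn (R6).
falion would need kelbry, pyrjor, and qilval (R5), but qilval is never obtained. qilval would need falion (R4), but falion is never obtained.

morwyn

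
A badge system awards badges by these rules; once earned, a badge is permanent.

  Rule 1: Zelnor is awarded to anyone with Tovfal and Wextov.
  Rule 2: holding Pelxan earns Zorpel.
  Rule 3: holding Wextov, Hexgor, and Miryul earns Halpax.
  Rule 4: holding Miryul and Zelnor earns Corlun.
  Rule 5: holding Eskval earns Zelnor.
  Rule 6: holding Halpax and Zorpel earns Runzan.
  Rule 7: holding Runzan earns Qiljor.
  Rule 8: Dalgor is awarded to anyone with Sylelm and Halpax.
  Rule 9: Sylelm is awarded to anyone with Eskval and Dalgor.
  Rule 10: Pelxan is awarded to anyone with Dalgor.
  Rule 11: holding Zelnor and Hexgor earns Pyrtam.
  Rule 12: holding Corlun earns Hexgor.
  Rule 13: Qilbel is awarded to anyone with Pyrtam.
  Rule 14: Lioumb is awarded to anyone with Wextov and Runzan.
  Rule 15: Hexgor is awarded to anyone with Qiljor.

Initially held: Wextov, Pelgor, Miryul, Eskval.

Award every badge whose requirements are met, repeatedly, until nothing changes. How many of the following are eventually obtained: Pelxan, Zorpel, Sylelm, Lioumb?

0

Pelxan would need Dalgor (Rule 10), but Dalgor is never earned.
Zorpel would need Pelxan (Rule 2), but Pelxan is never earned.
Sylelm would need Eskval and Dalgor (Rule 9), but Dalgor is never earned.
Lioumb would need Wextov and Runzan (Rule 14), but Runzan is never earned.
None of the 4 are reached.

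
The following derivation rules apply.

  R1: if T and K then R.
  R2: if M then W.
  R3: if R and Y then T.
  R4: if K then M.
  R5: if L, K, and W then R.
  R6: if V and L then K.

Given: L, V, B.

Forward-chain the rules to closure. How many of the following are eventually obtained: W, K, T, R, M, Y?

4

V and L hold, so K follows (R6).
K holds, so M follows (R4).
From M, R2 gives W.
From L, K, and W, R5 gives R.
W: reached.
K: reached.
T would need R and Y (R3), but Y is never established.
R: reached.
M: reached.
No rule produces Y, and it is not given.
Reached: W, K, R, and M — 4 of the 6.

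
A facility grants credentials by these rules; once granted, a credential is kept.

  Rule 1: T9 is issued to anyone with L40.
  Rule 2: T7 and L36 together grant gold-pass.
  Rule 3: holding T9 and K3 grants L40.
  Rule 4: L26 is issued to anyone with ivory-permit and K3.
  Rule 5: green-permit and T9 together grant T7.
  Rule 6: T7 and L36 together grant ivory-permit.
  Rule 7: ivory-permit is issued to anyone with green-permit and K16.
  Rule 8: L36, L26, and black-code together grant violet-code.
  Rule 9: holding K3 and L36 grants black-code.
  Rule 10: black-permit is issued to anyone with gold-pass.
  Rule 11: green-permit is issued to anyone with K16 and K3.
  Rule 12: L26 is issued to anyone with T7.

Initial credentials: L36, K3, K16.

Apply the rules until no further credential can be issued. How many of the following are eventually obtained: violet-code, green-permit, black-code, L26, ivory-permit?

5

Holding K3 and L36 grants black-code (Rule 9).
Holding K16 and K3 grants green-permit (Rule 11).
Holding green-permit and K16 grants ivory-permit (Rule 7).
Holding ivory-permit and K3 grants L26 (Rule 4).
Holding L36, L26, and black-code grants violet-code (Rule 8).
violet-code: reached.
green-permit: reached.
black-code: reached.
L26: reached.
ivory-permit: reached.
All 5 are reached.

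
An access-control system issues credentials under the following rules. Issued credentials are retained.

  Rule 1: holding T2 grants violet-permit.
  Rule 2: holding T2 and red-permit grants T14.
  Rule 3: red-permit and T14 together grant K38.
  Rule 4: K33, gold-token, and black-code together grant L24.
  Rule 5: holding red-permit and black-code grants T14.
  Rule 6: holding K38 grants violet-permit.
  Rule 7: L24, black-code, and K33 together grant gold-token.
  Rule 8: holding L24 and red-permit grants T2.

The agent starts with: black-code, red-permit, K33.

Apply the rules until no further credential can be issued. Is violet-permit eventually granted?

Holding red-permit and black-code grants T14 (Rule 5).
Holding red-permit and T14 grants K38 (Rule 3).
Holding K38 grants violet-permit (Rule 6).

Yes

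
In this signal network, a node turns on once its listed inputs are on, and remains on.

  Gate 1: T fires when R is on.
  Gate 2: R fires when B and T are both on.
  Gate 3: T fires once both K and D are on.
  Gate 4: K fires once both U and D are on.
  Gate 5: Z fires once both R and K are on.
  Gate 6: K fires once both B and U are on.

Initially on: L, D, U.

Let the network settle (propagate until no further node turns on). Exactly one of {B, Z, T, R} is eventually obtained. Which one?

T

Gate 4: U and D on → K on.
K and D are on, so T fires (Gate 3).
R would need B and T (Gate 2), but B never turns on. Z would need R and K (Gate 5), but R never turns on. No rule produces B, and it is not given.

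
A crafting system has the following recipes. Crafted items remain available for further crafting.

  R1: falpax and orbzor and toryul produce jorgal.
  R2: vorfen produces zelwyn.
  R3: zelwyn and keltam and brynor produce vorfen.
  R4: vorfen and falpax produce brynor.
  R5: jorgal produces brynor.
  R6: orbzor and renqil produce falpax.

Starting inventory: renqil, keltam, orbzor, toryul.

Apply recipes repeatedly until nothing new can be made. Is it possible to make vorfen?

No

vorfen would need zelwyn, keltam, and brynor (R3), but zelwyn is never obtained.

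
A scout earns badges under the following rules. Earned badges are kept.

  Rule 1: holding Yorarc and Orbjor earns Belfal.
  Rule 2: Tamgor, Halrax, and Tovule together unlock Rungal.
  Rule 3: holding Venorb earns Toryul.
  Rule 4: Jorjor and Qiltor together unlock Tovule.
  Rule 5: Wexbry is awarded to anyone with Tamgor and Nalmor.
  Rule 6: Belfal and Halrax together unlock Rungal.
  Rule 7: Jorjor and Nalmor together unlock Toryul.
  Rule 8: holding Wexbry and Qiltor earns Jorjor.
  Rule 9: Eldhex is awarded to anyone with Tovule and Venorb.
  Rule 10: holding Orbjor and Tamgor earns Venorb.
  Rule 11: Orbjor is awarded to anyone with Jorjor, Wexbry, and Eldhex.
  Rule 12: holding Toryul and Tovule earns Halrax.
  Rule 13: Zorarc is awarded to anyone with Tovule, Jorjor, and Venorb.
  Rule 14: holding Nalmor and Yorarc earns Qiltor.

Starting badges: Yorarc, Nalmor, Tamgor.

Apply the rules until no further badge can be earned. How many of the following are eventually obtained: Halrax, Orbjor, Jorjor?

2

With Tamgor and Nalmor, Wexbry is earned (Rule 5).
With Nalmor and Yorarc, Qiltor is earned (Rule 14).
With Wexbry and Qiltor, Jorjor is earned (Rule 8).
With Jorjor and Nalmor, Toryul is earned (Rule 7).
With Jorjor and Qiltor, Tovule is earned (Rule 4).
With Toryul and Tovule, Halrax is earned (Rule 12).
Halrax: reached.
Orbjor would need Jorjor, Wexbry, and Eldhex (Rule 11), but Eldhex is never earned.
Jorjor: reached.
Reached: Halrax and Jorjor — 2 of the 3.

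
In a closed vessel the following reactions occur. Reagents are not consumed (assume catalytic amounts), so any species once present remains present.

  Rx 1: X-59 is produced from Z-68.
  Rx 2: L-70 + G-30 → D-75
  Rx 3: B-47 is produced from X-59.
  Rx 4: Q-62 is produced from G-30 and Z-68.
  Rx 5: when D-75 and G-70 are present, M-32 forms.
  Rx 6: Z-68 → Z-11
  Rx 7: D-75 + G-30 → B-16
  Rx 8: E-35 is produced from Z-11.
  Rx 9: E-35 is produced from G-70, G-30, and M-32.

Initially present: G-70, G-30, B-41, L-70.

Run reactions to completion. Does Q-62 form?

Q-62 would need G-30 and Z-68 (Rx 4), but Z-68 never forms.

No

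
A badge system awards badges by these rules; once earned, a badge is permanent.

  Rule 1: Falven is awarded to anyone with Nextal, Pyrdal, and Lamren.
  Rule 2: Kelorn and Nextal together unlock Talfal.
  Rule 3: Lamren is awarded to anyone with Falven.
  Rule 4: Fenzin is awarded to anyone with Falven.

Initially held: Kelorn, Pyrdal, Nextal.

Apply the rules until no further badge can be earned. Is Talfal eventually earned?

Yes

With Kelorn and Nextal, Talfal is earned (Rule 2).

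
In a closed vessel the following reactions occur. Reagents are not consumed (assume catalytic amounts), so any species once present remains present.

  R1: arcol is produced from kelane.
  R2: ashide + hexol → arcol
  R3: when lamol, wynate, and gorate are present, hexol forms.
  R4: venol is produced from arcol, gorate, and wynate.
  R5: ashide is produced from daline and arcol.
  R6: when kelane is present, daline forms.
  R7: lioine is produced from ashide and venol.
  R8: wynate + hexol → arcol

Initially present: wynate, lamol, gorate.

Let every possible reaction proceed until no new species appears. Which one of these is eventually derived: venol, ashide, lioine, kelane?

lamol, wynate, and gorate present → hexol forms (R3).
wynate and hexol present → arcol forms (R8).
arcol, gorate, and wynate present → venol forms (R4).
lioine would need ashide and venol (R7), but ashide never forms. No rule produces kelane, and it is not given. ashide would need daline and arcol (R5), but daline never forms.

venol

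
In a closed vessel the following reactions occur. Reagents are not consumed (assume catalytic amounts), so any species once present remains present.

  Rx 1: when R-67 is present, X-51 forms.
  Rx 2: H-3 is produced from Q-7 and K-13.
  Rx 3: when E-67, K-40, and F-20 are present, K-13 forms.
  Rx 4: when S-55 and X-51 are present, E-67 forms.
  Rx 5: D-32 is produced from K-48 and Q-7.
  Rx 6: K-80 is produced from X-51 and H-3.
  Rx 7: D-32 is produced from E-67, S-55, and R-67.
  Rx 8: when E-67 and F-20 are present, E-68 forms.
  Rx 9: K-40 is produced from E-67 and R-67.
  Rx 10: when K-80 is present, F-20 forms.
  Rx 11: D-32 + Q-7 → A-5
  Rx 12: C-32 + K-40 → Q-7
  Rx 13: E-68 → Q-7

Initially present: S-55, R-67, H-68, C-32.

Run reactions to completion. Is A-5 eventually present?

R-67 present → X-51 forms (Rx 1).
S-55 and X-51 present → E-67 forms (Rx 4).
E-67 and R-67 present → K-40 forms (Rx 9).
E-67, S-55, and R-67 present → D-32 forms (Rx 7).
C-32 and K-40 present → Q-7 forms (Rx 12).
D-32 and Q-7 present → A-5 forms (Rx 11).

Yes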